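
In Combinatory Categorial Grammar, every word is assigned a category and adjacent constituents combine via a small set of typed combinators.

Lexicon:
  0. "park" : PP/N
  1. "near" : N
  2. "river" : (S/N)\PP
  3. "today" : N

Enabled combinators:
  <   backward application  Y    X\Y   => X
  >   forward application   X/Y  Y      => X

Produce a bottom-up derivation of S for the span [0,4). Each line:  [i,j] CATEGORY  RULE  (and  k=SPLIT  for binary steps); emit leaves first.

[0,4] S   >
  [0,3] S/N   <
    [0,2] PP   >
      [0,1] "park" : PP/N
      [1,2] "near" : N
    [2,3] "river" : (S/N)\PP
  [3,4] "today" : N

[0,1] PP/N  lex  "park"
[1,2] N  lex  "near"
[0,2] PP  >  k=1
[2,3] (S/N)\PP  lex  "river"
[0,3] S/N  <  k=2
[3,4] N  lex  "today"
[0,4] S  >  k=3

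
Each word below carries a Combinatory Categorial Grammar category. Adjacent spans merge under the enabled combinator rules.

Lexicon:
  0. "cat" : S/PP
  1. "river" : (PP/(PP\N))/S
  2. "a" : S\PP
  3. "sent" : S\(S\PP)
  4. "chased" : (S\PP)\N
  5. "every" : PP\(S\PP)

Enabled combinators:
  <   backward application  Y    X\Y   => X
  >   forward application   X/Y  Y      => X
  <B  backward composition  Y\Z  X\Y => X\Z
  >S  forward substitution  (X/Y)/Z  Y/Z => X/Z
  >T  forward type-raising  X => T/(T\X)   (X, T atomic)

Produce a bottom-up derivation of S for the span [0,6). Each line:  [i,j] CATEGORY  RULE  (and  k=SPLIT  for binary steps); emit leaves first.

[0,1] S/PP  lex  "cat"
[1,2] (PP/(PP\N))/S  lex  "river"
[2,3] S\PP  lex  "a"
[3,4] S\(S\PP)  lex  "sent"
[2,4] S  <  k=3
[1,4] PP/(PP\N)  >  k=2
[4,5] (S\PP)\N  lex  "chased"
[5,6] PP\(S\PP)  lex  "every"
[4,6] PP\N  <B  k=5
[1,6] PP  >  k=4
[0,6] S  >  k=1

[0,6] S   >
  [0,1] "cat" : S/PP
  [1,6] PP   >
    [1,4] PP/(PP\N)   >
      [1,2] "river" : (PP/(PP\N))/S
      [2,4] S   <
        [2,3] "a" : S\PP
        [3,4] "sent" : S\(S\PP)
    [4,6] PP\N   <B
      [4,5] "chased" : (S\PP)\N
      [5,6] "every" : PP\(S\PP)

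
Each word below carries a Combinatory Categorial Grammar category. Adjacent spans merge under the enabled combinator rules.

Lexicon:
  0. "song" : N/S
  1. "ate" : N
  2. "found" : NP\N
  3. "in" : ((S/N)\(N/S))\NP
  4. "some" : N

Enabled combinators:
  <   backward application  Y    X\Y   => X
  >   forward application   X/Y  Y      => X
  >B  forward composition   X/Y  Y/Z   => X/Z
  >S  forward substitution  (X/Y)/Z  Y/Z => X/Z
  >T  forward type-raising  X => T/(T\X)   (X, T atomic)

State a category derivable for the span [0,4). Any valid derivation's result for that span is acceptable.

[0,5] S   >
  [0,4] S/N   <
    [0,1] "song" : N/S
    [1,4] (S/N)\(N/S)   <
      [1,3] NP   >
        [1,2] NP/(NP\N)   >T
          [1,2] "ate" : N
        [2,3] "found" : NP\N
      [3,4] "in" : ((S/N)\(N/S))\NP
  [4,5] "some" : N

S/N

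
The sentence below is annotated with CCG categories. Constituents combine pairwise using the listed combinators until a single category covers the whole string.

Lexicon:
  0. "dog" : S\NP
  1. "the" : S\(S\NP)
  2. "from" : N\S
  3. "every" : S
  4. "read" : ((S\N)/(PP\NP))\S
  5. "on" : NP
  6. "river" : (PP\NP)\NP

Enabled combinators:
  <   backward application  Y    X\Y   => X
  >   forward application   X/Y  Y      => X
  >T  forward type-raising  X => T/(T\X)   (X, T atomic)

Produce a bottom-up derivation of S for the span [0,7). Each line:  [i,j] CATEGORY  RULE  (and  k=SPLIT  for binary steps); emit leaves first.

[0,1] S\NP  lex  "dog"
[1,2] S\(S\NP)  lex  "the"
[0,2] S  <  k=1
[2,3] N\S  lex  "from"
[0,3] N  <  k=2
[3,4] S  lex  "every"
[4,5] ((S\N)/(PP\NP))\S  lex  "read"
[3,5] (S\N)/(PP\NP)  <  k=4
[5,6] NP  lex  "on"
[6,7] (PP\NP)\NP  lex  "river"
[5,7] PP\NP  <  k=6
[3,7] S\N  >  k=5
[0,7] S  <  k=3

[0,7] S   <
  [0,3] N   <
    [0,2] S   <
      [0,1] "dog" : S\NP
      [1,2] "the" : S\(S\NP)
    [2,3] "from" : N\S
  [3,7] S\N   >
    [3,5] (S\N)/(PP\NP)   <
      [3,4] "every" : S
      [4,5] "read" : ((S\N)/(PP\NP))\S
    [5,7] PP\NP   <
      [5,6] "on" : NP
      [6,7] "river" : (PP\NP)\NP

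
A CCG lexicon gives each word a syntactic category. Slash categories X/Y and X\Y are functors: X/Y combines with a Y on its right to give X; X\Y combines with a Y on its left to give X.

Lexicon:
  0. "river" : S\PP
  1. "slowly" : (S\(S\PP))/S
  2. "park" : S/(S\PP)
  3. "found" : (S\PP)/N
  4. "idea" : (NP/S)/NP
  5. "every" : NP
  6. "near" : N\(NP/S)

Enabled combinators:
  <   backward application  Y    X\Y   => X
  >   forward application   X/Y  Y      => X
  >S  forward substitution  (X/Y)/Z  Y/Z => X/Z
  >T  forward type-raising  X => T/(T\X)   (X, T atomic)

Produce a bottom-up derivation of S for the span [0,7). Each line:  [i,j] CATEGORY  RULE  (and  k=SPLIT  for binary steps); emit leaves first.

[0,7] S   <
  [0,1] "river" : S\PP
  [1,7] S\(S\PP)   >
    [1,2] "slowly" : (S\(S\PP))/S
    [2,7] S   >
      [2,3] "park" : S/(S\PP)
      [3,7] S\PP   >
        [3,4] "found" : (S\PP)/N
        [4,7] N   <
          [4,6] NP/S   >
            [4,5] "idea" : (NP/S)/NP
            [5,6] "every" : NP
          [6,7] "near" : N\(NP/S)

[0,1] S\PP  lex  "river"
[1,2] (S\(S\PP))/S  lex  "slowly"
[2,3] S/(S\PP)  lex  "park"
[3,4] (S\PP)/N  lex  "found"
[4,5] (NP/S)/NP  lex  "idea"
[5,6] NP  lex  "every"
[4,6] NP/S  >  k=5
[6,7] N\(NP/S)  lex  "near"
[4,7] N  <  k=6
[3,7] S\PP  >  k=4
[2,7] S  >  k=3
[1,7] S\(S\PP)  >  k=2
[0,7] S  <  k=1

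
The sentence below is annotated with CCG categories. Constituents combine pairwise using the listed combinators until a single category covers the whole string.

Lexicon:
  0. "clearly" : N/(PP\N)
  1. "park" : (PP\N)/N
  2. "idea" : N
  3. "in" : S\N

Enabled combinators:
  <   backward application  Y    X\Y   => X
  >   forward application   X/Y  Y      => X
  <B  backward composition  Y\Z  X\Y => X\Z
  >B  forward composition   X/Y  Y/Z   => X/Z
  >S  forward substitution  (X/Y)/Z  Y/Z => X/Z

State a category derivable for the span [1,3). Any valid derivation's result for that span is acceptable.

[0,4] S   <
  [0,3] N   >
    [0,1] "clearly" : N/(PP\N)
    [1,3] PP\N   >
      [1,2] "park" : (PP\N)/N
      [2,3] "idea" : N
  [3,4] "in" : S\N

PP\N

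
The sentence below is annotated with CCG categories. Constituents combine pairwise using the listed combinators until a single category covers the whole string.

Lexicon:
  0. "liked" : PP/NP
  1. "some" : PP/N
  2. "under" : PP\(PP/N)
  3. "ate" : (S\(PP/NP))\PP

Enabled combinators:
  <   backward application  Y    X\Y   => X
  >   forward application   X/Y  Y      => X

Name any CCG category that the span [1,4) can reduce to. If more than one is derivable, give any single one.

[0,4] S   <
  [0,1] "liked" : PP/NP
  [1,4] S\(PP/NP)   <
    [1,3] PP   <
      [1,2] "some" : PP/N
      [2,3] "under" : PP\(PP/N)
    [3,4] "ate" : (S\(PP/NP))\PP

S\(PP/NP)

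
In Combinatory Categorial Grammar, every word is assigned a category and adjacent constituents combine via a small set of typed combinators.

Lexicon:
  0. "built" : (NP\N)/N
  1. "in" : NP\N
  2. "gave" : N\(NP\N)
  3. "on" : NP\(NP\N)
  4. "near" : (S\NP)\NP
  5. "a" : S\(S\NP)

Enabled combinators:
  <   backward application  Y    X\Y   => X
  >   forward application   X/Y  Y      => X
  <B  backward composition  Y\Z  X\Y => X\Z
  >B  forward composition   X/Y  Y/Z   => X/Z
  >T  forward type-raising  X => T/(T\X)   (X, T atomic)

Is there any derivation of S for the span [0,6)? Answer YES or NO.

YES

[0,6] S   <
  [0,5] S\NP   <
    [0,4] NP   <
      [0,3] NP\N   >
        [0,1] "built" : (NP\N)/N
        [1,3] N   <
          [1,2] "in" : NP\N
          [2,3] "gave" : N\(NP\N)
      [3,4] "on" : NP\(NP\N)
    [4,5] "near" : (S\NP)\NP
  [5,6] "a" : S\(S\NP)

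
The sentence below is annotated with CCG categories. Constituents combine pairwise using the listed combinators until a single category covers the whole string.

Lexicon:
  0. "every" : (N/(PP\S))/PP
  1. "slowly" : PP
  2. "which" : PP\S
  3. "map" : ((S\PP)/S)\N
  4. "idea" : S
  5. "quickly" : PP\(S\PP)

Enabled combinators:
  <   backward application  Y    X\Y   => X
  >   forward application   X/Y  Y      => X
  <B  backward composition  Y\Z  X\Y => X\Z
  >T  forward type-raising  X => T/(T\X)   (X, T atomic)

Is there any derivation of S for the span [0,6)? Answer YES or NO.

NO

(N/(PP\S))/PP PP PP\S ((S\PP)/S)\N S PP\(S\PP)
CKY chart[0,6] = {N/(N\PP), NP/(NP\PP), PP, PP/(PP\PP), S/(S\PP)}; S ∉ chart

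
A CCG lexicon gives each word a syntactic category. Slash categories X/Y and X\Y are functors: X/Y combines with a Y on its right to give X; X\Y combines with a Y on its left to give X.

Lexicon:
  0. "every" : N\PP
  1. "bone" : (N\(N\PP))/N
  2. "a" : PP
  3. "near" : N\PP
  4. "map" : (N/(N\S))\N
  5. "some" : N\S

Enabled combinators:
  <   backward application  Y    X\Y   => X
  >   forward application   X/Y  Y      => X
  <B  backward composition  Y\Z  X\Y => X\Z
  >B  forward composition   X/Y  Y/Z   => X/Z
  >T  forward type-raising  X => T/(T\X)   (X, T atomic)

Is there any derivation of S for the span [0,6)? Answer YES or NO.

NO

N\PP (N\(N\PP))/N PP N\PP (N/(N\S))\N N\S
CKY chart[0,6] = {N, N/(N\N), NP/(NP\N), PP/(PP\N), S/(S\N)}; S ∉ chart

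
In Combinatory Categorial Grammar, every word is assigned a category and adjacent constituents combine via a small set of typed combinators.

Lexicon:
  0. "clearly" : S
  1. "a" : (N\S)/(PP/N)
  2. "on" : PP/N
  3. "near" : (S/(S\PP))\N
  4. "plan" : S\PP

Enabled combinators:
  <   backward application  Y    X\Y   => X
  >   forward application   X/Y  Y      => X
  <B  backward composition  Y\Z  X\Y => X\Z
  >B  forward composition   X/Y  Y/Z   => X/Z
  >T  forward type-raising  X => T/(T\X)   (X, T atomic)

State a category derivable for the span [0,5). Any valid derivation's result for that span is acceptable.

[0,5] S   >
  [0,4] S/(S\PP)   <
    [0,3] N   >
      [0,1] N/(N\S)   >T
        [0,1] "clearly" : S
      [1,3] N\S   >
        [1,2] "a" : (N\S)/(PP/N)
        [2,3] "on" : PP/N
    [3,4] "near" : (S/(S\PP))\N
  [4,5] "plan" : S\PP

S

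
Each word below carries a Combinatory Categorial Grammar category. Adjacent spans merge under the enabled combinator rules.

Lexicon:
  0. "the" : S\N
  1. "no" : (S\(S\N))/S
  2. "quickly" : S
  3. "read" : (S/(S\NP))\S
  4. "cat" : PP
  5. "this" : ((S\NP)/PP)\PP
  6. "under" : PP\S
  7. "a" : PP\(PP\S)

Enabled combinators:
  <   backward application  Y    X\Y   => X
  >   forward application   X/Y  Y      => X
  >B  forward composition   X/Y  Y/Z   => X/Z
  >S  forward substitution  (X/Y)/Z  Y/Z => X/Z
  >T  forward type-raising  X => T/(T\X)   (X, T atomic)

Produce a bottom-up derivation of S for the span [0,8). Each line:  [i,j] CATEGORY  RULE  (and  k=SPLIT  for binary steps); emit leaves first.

[0,8] S   >
  [0,4] S/(S\NP)   <
    [0,3] S   <
      [0,1] "the" : S\N
      [1,3] S\(S\N)   >
        [1,2] "no" : (S\(S\N))/S
        [2,3] "quickly" : S
    [3,4] "read" : (S/(S\NP))\S
  [4,8] S\NP   >
    [4,6] (S\NP)/PP   <
      [4,5] "cat" : PP
      [5,6] "this" : ((S\NP)/PP)\PP
    [6,8] PP   <
      [6,7] "under" : PP\S
      [7,8] "a" : PP\(PP\S)

[0,1] S\N  lex  "the"
[1,2] (S\(S\N))/S  lex  "no"
[2,3] S  lex  "quickly"
[1,3] S\(S\N)  >  k=2
[0,3] S  <  k=1
[3,4] (S/(S\NP))\S  lex  "read"
[0,4] S/(S\NP)  <  k=3
[4,5] PP  lex  "cat"
[5,6] ((S\NP)/PP)\PP  lex  "this"
[4,6] (S\NP)/PP  <  k=5
[6,7] PP\S  lex  "under"
[7,8] PP\(PP\S)  lex  "a"
[6,8] PP  <  k=7
[4,8] S\NP  >  k=6
[0,8] S  >  k=4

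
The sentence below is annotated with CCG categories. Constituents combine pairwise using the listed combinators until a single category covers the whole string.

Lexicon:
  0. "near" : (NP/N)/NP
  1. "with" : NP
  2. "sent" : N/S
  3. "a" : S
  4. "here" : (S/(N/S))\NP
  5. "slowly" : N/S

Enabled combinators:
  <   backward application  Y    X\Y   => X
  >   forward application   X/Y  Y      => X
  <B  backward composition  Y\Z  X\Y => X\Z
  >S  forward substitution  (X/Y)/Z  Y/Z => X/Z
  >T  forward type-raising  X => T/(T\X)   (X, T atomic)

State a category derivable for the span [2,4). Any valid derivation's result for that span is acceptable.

N

[0,6] S   >
  [0,5] S/(N/S)   <
    [0,4] NP   >
      [0,2] NP/N   >
        [0,1] "near" : (NP/N)/NP
        [1,2] "with" : NP
      [2,4] N   >
        [2,3] "sent" : N/S
        [3,4] "a" : S
    [4,5] "here" : (S/(N/S))\NP
  [5,6] "slowly" : N/S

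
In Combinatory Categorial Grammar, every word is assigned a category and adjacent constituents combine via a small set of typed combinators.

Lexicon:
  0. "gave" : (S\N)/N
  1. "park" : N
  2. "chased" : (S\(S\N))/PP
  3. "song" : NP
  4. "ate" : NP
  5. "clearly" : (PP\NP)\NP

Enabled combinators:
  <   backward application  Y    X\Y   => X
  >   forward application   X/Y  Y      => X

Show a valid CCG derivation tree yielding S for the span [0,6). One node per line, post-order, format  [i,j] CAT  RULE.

[0,1] (S\N)/N  lex  "gave"
[1,2] N  lex  "park"
[0,2] S\N  >  k=1
[2,3] (S\(S\N))/PP  lex  "chased"
[3,4] NP  lex  "song"
[4,5] NP  lex  "ate"
[5,6] (PP\NP)\NP  lex  "clearly"
[4,6] PP\NP  <  k=5
[3,6] PP  <  k=4
[2,6] S\(S\N)  >  k=3
[0,6] S  <  k=2

[0,6] S   <
  [0,2] S\N   >
    [0,1] "gave" : (S\N)/N
    [1,2] "park" : N
  [2,6] S\(S\N)   >
    [2,3] "chased" : (S\(S\N))/PP
    [3,6] PP   <
      [3,4] "song" : NP
      [4,6] PP\NP   <
        [4,5] "ate" : NP
        [5,6] "clearly" : (PP\NP)\NP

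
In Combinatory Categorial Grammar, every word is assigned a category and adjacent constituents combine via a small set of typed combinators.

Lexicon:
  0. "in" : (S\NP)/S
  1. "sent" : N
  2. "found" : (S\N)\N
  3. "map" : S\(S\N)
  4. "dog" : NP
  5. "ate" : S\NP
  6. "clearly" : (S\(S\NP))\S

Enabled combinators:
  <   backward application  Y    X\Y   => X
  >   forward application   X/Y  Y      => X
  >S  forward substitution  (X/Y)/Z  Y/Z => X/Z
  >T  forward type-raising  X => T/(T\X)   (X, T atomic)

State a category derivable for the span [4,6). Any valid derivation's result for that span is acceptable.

[0,7] S   <
  [0,4] S\NP   >
    [0,1] "in" : (S\NP)/S
    [1,4] S   <
      [1,3] S\N   <
        [1,2] "sent" : N
        [2,3] "found" : (S\N)\N
      [3,4] "map" : S\(S\N)
  [4,7] S\(S\NP)   <
    [4,6] S   >
      [4,5] S/(S\NP)   >T
        [4,5] "dog" : NP
      [5,6] "ate" : S\NP
    [6,7] "clearly" : (S\(S\NP))\S

S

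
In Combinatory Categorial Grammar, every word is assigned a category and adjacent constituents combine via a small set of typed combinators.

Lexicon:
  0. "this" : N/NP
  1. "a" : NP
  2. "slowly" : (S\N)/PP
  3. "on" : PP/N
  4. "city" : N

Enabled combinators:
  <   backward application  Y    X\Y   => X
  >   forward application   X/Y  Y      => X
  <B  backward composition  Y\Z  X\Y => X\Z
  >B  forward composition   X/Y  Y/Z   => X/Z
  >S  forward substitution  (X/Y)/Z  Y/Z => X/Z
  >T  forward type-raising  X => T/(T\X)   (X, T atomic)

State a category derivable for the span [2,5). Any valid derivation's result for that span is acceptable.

[0,5] S   <
  [0,2] N   >
    [0,1] "this" : N/NP
    [1,2] "a" : NP
  [2,5] S\N   >
    [2,3] "slowly" : (S\N)/PP
    [3,5] PP   >
      [3,4] "on" : PP/N
      [4,5] "city" : N

S\N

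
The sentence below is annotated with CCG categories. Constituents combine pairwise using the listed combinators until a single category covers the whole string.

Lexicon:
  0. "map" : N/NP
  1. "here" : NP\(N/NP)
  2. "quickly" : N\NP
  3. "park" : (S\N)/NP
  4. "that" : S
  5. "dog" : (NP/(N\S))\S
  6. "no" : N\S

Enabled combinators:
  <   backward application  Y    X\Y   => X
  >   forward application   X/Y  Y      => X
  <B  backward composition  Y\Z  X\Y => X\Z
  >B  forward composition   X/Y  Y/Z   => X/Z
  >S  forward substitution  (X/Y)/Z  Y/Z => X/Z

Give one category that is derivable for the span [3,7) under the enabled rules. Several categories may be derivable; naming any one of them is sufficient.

S\N

[0,7] S   <
  [0,3] N   <
    [0,2] NP   <
      [0,1] "map" : N/NP
      [1,2] "here" : NP\(N/NP)
    [2,3] "quickly" : N\NP
  [3,7] S\N   >
    [3,4] "park" : (S\N)/NP
    [4,7] NP   >
      [4,6] NP/(N\S)   <
        [4,5] "that" : S
        [5,6] "dog" : (NP/(N\S))\S
      [6,7] "no" : N\S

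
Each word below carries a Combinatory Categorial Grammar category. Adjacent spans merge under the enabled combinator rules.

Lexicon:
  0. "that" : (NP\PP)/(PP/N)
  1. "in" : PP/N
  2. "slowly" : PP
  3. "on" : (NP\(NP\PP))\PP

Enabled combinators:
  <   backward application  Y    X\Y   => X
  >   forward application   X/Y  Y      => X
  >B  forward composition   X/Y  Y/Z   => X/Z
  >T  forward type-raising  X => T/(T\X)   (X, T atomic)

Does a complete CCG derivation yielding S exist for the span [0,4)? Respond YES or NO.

NO

(NP\PP)/(PP/N) PP/N PP (NP\(NP\PP))\PP
CKY chart[0,4] = {N/(N\NP), NP, NP/(NP\NP), PP/(PP\NP), S/(S\NP)}; S ∉ chart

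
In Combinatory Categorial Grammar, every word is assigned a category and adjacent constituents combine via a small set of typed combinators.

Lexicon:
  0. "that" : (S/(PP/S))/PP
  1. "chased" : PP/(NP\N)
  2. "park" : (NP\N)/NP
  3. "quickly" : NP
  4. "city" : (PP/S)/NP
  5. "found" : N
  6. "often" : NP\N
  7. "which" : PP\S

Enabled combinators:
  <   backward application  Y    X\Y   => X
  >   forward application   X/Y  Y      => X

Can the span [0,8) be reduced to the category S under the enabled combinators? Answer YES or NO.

(S/(PP/S))/PP PP/(NP\N) (NP\N)/NP NP (PP/S)/NP N NP\N PP\S
CKY chart[0,8] = {PP}; S ∉ chart

NO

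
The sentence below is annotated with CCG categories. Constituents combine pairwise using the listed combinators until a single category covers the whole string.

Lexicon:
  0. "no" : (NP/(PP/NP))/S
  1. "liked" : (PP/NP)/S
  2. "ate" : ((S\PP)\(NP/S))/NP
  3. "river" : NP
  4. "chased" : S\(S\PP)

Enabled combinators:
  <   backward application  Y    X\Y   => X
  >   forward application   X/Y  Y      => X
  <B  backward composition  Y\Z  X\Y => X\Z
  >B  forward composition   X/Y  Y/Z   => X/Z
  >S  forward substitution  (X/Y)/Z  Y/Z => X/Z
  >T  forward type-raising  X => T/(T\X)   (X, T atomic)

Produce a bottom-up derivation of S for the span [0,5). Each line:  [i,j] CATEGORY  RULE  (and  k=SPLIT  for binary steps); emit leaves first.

[0,5] S   <
  [0,4] S\PP   <
    [0,2] NP/S   >S
      [0,1] "no" : (NP/(PP/NP))/S
      [1,2] "liked" : (PP/NP)/S
    [2,4] (S\PP)\(NP/S)   >
      [2,3] "ate" : ((S\PP)\(NP/S))/NP
      [3,4] "river" : NP
  [4,5] "chased" : S\(S\PP)

[0,1] (NP/(PP/NP))/S  lex  "no"
[1,2] (PP/NP)/S  lex  "liked"
[0,2] NP/S  >S  k=1
[2,3] ((S\PP)\(NP/S))/NP  lex  "ate"
[3,4] NP  lex  "river"
[2,4] (S\PP)\(NP/S)  >  k=3
[0,4] S\PP  <  k=2
[4,5] S\(S\PP)  lex  "chased"
[0,5] S  <  k=4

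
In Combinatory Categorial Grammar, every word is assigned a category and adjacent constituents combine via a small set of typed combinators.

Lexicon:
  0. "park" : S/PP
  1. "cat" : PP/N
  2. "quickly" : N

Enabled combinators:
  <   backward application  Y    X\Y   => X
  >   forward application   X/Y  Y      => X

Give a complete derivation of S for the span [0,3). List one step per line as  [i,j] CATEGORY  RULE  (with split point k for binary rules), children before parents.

[0,1] S/PP  lex  "park"
[1,2] PP/N  lex  "cat"
[2,3] N  lex  "quickly"
[1,3] PP  >  k=2
[0,3] S  >  k=1

[0,3] S   >
  [0,1] "park" : S/PP
  [1,3] PP   >
    [1,2] "cat" : PP/N
    [2,3] "quickly" : N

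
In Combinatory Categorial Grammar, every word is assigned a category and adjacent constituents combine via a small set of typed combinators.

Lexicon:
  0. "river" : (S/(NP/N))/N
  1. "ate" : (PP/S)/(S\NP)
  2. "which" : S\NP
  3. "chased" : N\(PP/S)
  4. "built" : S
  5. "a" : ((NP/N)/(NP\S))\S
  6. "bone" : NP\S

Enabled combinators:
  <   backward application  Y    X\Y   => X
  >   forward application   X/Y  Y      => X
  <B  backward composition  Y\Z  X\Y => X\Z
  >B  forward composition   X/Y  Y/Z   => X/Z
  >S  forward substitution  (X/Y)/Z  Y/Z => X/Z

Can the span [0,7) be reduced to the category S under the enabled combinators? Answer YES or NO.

YES

[0,7] S   >
  [0,4] S/(NP/N)   >
    [0,1] "river" : (S/(NP/N))/N
    [1,4] N   <
      [1,3] PP/S   >
        [1,2] "ate" : (PP/S)/(S\NP)
        [2,3] "which" : S\NP
      [3,4] "chased" : N\(PP/S)
  [4,7] NP/N   >
    [4,6] (NP/N)/(NP\S)   <
      [4,5] "built" : S
      [5,6] "a" : ((NP/N)/(NP\S))\S
    [6,7] "bone" : NP\S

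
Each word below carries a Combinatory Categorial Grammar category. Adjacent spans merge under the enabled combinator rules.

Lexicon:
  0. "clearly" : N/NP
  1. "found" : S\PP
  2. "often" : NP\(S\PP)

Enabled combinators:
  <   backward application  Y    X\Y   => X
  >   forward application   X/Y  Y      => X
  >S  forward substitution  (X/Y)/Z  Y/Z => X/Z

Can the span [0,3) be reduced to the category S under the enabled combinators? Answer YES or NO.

NO

N/NP S\PP NP\(S\PP)
CKY chart[0,3] = {N}; S ∉ chart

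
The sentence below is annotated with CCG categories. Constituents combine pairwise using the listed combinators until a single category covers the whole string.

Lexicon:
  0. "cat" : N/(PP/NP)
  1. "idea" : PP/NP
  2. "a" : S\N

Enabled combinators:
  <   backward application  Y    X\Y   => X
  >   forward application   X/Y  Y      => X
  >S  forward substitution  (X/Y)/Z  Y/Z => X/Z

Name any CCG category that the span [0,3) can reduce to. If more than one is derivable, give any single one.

S

[0,3] S   <
  [0,2] N   >
    [0,1] "cat" : N/(PP/NP)
    [1,2] "idea" : PP/NP
  [2,3] "a" : S\N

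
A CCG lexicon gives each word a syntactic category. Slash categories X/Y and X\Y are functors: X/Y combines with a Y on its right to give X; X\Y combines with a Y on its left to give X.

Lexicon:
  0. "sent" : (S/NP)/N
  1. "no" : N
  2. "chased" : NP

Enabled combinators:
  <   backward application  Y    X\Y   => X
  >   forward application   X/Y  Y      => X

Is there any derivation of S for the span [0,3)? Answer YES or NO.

[0,3] S   >
  [0,2] S/NP   >
    [0,1] "sent" : (S/NP)/N
    [1,2] "no" : N
  [2,3] "chased" : NP

YES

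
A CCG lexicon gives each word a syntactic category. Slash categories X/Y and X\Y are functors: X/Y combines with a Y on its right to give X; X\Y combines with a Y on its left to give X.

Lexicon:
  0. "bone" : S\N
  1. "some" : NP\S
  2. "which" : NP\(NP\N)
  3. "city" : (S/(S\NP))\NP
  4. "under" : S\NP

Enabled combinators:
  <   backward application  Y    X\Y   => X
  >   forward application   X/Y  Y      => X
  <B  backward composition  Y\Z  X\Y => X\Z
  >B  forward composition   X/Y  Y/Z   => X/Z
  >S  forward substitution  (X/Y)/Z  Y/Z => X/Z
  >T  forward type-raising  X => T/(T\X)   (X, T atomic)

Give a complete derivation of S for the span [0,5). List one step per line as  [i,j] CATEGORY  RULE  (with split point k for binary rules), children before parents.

[0,5] S   >
  [0,4] S/(S\NP)   <
    [0,3] NP   <
      [0,2] NP\N   <B
        [0,1] "bone" : S\N
        [1,2] "some" : NP\S
      [2,3] "which" : NP\(NP\N)
    [3,4] "city" : (S/(S\NP))\NP
  [4,5] "under" : S\NP

[0,1] S\N  lex  "bone"
[1,2] NP\S  lex  "some"
[0,2] NP\N  <B  k=1
[2,3] NP\(NP\N)  lex  "which"
[0,3] NP  <  k=2
[3,4] (S/(S\NP))\NP  lex  "city"
[0,4] S/(S\NP)  <  k=3
[4,5] S\NP  lex  "under"
[0,5] S  >  k=4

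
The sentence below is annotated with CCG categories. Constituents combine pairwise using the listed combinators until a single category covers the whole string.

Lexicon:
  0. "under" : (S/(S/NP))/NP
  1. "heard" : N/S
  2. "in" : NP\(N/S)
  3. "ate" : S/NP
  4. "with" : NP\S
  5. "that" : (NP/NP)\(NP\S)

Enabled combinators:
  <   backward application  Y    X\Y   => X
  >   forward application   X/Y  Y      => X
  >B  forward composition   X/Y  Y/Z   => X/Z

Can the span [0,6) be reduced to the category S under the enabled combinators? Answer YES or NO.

[0,6] S   >
  [0,3] S/(S/NP)   >
    [0,1] "under" : (S/(S/NP))/NP
    [1,3] NP   <
      [1,2] "heard" : N/S
      [2,3] "in" : NP\(N/S)
  [3,6] S/NP   >B
    [3,4] "ate" : S/NP
    [4,6] NP/NP   <
      [4,5] "with" : NP\S
      [5,6] "that" : (NP/NP)\(NP\S)

YES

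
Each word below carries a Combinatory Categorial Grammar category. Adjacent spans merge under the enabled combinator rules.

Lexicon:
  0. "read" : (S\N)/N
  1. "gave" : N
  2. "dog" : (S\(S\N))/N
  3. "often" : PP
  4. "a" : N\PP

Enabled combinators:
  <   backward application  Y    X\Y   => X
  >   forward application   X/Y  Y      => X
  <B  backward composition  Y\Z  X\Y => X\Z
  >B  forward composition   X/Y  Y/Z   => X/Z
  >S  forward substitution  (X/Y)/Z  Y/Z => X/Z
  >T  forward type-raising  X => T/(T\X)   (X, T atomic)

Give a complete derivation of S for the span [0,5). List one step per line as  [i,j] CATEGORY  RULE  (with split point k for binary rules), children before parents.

[0,5] S   <
  [0,2] S\N   >
    [0,1] "read" : (S\N)/N
    [1,2] "gave" : N
  [2,5] S\(S\N)   >
    [2,3] "dog" : (S\(S\N))/N
    [3,5] N   >
      [3,4] N/(N\PP)   >T
        [3,4] "often" : PP
      [4,5] "a" : N\PP

[0,1] (S\N)/N  lex  "read"
[1,2] N  lex  "gave"
[0,2] S\N  >  k=1
[2,3] (S\(S\N))/N  lex  "dog"
[3,4] PP  lex  "often"
[3,4] N/(N\PP)  >T
[4,5] N\PP  lex  "a"
[3,5] N  >  k=4
[2,5] S\(S\N)  >  k=3
[0,5] S  <  k=2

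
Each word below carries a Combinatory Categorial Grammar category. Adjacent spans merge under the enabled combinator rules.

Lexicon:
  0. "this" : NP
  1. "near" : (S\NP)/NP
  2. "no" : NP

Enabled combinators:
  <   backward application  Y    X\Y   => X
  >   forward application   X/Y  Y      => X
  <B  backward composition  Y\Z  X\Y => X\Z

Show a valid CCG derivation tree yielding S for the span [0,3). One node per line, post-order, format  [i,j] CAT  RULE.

[0,3] S   <
  [0,1] "this" : NP
  [1,3] S\NP   >
    [1,2] "near" : (S\NP)/NP
    [2,3] "no" : NP

[0,1] NP  lex  "this"
[1,2] (S\NP)/NP  lex  "near"
[2,3] NP  lex  "no"
[1,3] S\NP  >  k=2
[0,3] S  <  k=1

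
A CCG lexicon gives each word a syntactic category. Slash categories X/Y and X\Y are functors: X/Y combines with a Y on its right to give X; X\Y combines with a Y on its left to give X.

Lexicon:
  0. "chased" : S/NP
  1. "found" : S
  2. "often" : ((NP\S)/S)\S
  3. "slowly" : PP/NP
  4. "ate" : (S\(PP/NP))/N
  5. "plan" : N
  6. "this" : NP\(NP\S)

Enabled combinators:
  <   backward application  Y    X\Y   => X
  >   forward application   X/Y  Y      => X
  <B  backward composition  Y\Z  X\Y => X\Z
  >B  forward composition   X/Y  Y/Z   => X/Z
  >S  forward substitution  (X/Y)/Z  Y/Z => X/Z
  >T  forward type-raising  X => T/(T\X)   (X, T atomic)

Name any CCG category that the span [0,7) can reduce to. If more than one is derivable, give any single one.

S

[0,7] S   >
  [0,1] "chased" : S/NP
  [1,7] NP   <
    [1,6] NP\S   >
      [1,3] (NP\S)/S   <
        [1,2] "found" : S
        [2,3] "often" : ((NP\S)/S)\S
      [3,6] S   <
        [3,4] "slowly" : PP/NP
        [4,6] S\(PP/NP)   >
          [4,5] "ate" : (S\(PP/NP))/N
          [5,6] "plan" : N
    [6,7] "this" : NP\(NP\S)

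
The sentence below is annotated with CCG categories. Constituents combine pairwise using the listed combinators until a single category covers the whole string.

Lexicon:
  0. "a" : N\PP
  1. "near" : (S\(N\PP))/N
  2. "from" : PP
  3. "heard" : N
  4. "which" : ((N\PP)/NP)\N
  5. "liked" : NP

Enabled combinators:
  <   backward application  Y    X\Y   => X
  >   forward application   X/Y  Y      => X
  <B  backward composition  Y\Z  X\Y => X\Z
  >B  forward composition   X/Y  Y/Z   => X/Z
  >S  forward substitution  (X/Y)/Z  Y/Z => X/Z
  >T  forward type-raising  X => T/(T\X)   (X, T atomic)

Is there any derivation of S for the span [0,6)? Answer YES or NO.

YES

[0,6] S   <
  [0,1] "a" : N\PP
  [1,6] S\(N\PP)   >
    [1,2] "near" : (S\(N\PP))/N
    [2,6] N   >
      [2,3] N/(N\PP)   >T
        [2,3] "from" : PP
      [3,6] N\PP   >
        [3,5] (N\PP)/NP   <
          [3,4] "heard" : N
          [4,5] "which" : ((N\PP)/NP)\N
        [5,6] "liked" : NP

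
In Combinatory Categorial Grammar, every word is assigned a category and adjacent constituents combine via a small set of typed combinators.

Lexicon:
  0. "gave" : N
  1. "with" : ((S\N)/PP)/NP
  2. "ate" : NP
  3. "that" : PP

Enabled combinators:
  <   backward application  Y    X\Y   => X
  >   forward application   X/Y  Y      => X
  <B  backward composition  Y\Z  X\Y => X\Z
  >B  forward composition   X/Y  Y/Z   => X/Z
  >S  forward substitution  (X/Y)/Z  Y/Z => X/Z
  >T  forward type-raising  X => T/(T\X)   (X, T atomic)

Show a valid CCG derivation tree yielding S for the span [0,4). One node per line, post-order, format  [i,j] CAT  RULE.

[0,4] S   >
  [0,1] S/(S\N)   >T
    [0,1] "gave" : N
  [1,4] S\N   >
    [1,3] (S\N)/PP   >
      [1,2] "with" : ((S\N)/PP)/NP
      [2,3] "ate" : NP
    [3,4] "that" : PP

[0,1] N  lex  "gave"
[0,1] S/(S\N)  >T
[1,2] ((S\N)/PP)/NP  lex  "with"
[2,3] NP  lex  "ate"
[1,3] (S\N)/PP  >  k=2
[3,4] PP  lex  "that"
[1,4] S\N  >  k=3
[0,4] S  >  k=1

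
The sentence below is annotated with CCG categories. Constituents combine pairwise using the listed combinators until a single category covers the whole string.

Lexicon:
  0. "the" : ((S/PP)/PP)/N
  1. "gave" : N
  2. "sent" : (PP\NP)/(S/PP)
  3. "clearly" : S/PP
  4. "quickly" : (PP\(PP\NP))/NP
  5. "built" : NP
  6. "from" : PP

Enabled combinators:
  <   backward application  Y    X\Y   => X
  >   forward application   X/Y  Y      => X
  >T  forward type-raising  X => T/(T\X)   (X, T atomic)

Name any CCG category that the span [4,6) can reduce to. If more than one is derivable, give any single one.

[0,7] S   >
  [0,6] S/PP   >
    [0,2] (S/PP)/PP   >
      [0,1] "the" : ((S/PP)/PP)/N
      [1,2] "gave" : N
    [2,6] PP   <
      [2,4] PP\NP   >
        [2,3] "sent" : (PP\NP)/(S/PP)
        [3,4] "clearly" : S/PP
      [4,6] PP\(PP\NP)   >
        [4,5] "quickly" : (PP\(PP\NP))/NP
        [5,6] "built" : NP
  [6,7] "from" : PP

PP\(PP\NP)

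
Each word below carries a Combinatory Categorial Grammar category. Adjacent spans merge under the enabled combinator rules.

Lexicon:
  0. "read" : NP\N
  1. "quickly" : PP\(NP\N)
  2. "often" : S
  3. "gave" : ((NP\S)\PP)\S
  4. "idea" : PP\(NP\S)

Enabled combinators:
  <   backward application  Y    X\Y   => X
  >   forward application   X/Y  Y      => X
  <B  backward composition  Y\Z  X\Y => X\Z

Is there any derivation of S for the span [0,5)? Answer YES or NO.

NP\N PP\(NP\N) S ((NP\S)\PP)\S PP\(NP\S)
CKY chart[0,5] = {PP}; S ∉ chart

NO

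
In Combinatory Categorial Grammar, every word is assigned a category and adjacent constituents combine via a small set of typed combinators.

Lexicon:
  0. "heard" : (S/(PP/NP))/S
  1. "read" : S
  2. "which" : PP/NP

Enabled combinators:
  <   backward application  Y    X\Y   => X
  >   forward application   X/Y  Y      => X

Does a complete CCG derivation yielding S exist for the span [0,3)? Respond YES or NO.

YES

[0,3] S   >
  [0,2] S/(PP/NP)   >
    [0,1] "heard" : (S/(PP/NP))/S
    [1,2] "read" : S
  [2,3] "which" : PP/NP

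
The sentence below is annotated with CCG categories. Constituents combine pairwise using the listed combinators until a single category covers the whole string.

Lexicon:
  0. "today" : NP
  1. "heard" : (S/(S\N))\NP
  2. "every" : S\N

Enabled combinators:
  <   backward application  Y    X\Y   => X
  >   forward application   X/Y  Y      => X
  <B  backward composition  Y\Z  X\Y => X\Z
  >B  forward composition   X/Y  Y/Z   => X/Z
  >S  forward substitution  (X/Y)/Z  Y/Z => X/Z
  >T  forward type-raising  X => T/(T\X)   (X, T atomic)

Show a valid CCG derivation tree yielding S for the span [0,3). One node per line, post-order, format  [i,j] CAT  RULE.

[0,3] S   >
  [0,2] S/(S\N)   <
    [0,1] "today" : NP
    [1,2] "heard" : (S/(S\N))\NP
  [2,3] "every" : S\N

[0,1] NP  lex  "today"
[1,2] (S/(S\N))\NP  lex  "heard"
[0,2] S/(S\N)  <  k=1
[2,3] S\N  lex  "every"
[0,3] S  >  k=2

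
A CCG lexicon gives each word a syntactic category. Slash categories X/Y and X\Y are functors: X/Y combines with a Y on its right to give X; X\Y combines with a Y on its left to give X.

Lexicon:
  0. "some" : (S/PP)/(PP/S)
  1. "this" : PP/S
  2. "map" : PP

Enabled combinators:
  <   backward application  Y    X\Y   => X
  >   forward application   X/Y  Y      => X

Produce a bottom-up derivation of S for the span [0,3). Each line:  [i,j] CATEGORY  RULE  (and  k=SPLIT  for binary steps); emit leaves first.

[0,1] (S/PP)/(PP/S)  lex  "some"
[1,2] PP/S  lex  "this"
[0,2] S/PP  >  k=1
[2,3] PP  lex  "map"
[0,3] S  >  k=2

[0,3] S   >
  [0,2] S/PP   >
    [0,1] "some" : (S/PP)/(PP/S)
    [1,2] "this" : PP/S
  [2,3] "map" : PP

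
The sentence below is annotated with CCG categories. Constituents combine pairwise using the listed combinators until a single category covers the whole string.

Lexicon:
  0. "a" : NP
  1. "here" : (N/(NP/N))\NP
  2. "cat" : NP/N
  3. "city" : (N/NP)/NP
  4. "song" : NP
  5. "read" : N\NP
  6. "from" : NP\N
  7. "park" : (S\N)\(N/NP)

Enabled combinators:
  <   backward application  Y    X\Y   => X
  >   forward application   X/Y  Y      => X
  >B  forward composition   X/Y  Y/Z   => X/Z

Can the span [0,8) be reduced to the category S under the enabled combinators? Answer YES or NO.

YES

[0,8] S   <
  [0,3] N   >
    [0,2] N/(NP/N)   <
      [0,1] "a" : NP
      [1,2] "here" : (N/(NP/N))\NP
    [2,3] "cat" : NP/N
  [3,8] S\N   <
    [3,7] N/NP   >
      [3,4] "city" : (N/NP)/NP
      [4,7] NP   <
        [4,6] N   <
          [4,5] "song" : NP
          [5,6] "read" : N\NP
        [6,7] "from" : NP\N
    [7,8] "park" : (S\N)\(N/NP)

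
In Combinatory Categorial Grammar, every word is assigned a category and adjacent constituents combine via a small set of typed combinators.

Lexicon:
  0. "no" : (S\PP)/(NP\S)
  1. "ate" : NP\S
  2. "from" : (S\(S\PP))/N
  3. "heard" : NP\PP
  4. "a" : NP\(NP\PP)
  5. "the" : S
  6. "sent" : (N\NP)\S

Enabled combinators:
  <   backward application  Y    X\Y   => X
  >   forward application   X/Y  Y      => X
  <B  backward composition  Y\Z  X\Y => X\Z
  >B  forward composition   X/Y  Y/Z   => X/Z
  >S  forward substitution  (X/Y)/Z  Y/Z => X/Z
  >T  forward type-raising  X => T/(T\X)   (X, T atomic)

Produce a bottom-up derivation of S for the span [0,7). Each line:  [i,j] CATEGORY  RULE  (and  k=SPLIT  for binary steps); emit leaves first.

[0,7] S   <
  [0,2] S\PP   >
    [0,1] "no" : (S\PP)/(NP\S)
    [1,2] "ate" : NP\S
  [2,7] S\(S\PP)   >
    [2,3] "from" : (S\(S\PP))/N
    [3,7] N   <
      [3,5] NP   <
        [3,4] "heard" : NP\PP
        [4,5] "a" : NP\(NP\PP)
      [5,7] N\NP   <
        [5,6] "the" : S
        [6,7] "sent" : (N\NP)\S

[0,1] (S\PP)/(NP\S)  lex  "no"
[1,2] NP\S  lex  "ate"
[0,2] S\PP  >  k=1
[2,3] (S\(S\PP))/N  lex  "from"
[3,4] NP\PP  lex  "heard"
[4,5] NP\(NP\PP)  lex  "a"
[3,5] NP  <  k=4
[5,6] S  lex  "the"
[6,7] (N\NP)\S  lex  "sent"
[5,7] N\NP  <  k=6
[3,7] N  <  k=5
[2,7] S\(S\PP)  >  k=3
[0,7] S  <  k=2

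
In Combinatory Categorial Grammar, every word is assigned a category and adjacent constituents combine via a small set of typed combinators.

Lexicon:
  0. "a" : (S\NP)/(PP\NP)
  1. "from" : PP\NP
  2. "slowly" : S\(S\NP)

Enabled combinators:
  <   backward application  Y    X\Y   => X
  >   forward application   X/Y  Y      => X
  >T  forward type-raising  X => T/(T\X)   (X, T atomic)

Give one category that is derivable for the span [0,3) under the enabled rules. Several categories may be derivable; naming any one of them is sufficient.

S

[0,3] S   <
  [0,2] S\NP   >
    [0,1] "a" : (S\NP)/(PP\NP)
    [1,2] "from" : PP\NP
  [2,3] "slowly" : S\(S\NP)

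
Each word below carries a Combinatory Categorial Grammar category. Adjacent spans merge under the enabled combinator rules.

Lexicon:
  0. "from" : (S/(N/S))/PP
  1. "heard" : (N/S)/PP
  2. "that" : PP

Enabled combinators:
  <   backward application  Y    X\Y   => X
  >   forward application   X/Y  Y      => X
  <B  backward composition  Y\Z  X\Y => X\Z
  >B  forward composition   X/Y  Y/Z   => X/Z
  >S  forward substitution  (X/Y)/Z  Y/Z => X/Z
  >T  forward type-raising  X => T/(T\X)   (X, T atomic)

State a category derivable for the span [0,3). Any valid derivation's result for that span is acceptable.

[0,3] S   >
  [0,2] S/PP   >S
    [0,1] "from" : (S/(N/S))/PP
    [1,2] "heard" : (N/S)/PP
  [2,3] "that" : PP

S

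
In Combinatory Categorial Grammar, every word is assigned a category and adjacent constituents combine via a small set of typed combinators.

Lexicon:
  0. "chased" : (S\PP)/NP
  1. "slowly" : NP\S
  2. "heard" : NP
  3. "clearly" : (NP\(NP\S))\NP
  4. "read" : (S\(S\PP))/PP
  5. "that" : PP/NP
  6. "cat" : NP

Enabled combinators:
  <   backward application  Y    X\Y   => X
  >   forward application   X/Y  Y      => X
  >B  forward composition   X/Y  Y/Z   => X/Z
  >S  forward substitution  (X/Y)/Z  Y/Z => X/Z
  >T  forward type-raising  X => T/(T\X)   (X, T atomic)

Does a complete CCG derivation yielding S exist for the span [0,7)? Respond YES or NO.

[0,7] S   <
  [0,4] S\PP   >
    [0,1] "chased" : (S\PP)/NP
    [1,4] NP   <
      [1,2] "slowly" : NP\S
      [2,4] NP\(NP\S)   <
        [2,3] "heard" : NP
        [3,4] "clearly" : (NP\(NP\S))\NP
  [4,7] S\(S\PP)   >
    [4,5] "read" : (S\(S\PP))/PP
    [5,7] PP   >
      [5,6] "that" : PP/NP
      [6,7] "cat" : NP

YES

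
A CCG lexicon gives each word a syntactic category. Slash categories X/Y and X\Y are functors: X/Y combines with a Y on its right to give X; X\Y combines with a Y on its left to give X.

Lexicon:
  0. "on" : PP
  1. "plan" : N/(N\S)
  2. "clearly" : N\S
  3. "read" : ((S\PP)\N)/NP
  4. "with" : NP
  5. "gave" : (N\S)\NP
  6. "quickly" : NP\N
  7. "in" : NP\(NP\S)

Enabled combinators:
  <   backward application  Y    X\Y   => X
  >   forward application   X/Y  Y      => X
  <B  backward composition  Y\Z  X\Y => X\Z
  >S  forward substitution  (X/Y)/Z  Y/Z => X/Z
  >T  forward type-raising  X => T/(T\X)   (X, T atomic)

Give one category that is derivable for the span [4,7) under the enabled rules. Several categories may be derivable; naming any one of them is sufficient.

[0,8] S   <
  [0,1] "on" : PP
  [1,8] S\PP   <
    [1,3] N   >
      [1,2] "plan" : N/(N\S)
      [2,3] "clearly" : N\S
    [3,8] (S\PP)\N   >
      [3,4] "read" : ((S\PP)\N)/NP
      [4,8] NP   <
        [4,7] NP\S   <B
          [4,6] N\S   <
            [4,5] "with" : NP
            [5,6] "gave" : (N\S)\NP
          [6,7] "quickly" : NP\N
        [7,8] "in" : NP\(NP\S)

NP\S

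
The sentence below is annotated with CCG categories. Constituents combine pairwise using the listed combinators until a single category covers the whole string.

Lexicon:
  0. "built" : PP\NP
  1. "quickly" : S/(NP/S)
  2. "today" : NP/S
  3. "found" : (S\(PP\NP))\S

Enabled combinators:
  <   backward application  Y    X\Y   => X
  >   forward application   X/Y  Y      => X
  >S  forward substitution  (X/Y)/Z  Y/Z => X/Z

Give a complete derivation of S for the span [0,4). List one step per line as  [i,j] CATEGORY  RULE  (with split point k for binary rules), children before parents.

[0,4] S   <
  [0,1] "built" : PP\NP
  [1,4] S\(PP\NP)   <
    [1,3] S   >
      [1,2] "quickly" : S/(NP/S)
      [2,3] "today" : NP/S
    [3,4] "found" : (S\(PP\NP))\S

[0,1] PP\NP  lex  "built"
[1,2] S/(NP/S)  lex  "quickly"
[2,3] NP/S  lex  "today"
[1,3] S  >  k=2
[3,4] (S\(PP\NP))\S  lex  "found"
[1,4] S\(PP\NP)  <  k=3
[0,4] S  <  k=1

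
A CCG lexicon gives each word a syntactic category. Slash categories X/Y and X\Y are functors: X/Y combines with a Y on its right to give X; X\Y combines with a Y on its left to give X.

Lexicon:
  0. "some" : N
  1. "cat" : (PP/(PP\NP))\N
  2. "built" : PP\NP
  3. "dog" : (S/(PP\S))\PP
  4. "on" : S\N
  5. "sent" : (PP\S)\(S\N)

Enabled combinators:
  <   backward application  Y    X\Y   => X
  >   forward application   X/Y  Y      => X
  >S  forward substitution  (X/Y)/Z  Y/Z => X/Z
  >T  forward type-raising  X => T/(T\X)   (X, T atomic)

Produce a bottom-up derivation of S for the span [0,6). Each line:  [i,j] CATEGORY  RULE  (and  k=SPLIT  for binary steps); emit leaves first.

[0,1] N  lex  "some"
[1,2] (PP/(PP\NP))\N  lex  "cat"
[0,2] PP/(PP\NP)  <  k=1
[2,3] PP\NP  lex  "built"
[0,3] PP  >  k=2
[3,4] (S/(PP\S))\PP  lex  "dog"
[0,4] S/(PP\S)  <  k=3
[4,5] S\N  lex  "on"
[5,6] (PP\S)\(S\N)  lex  "sent"
[4,6] PP\S  <  k=5
[0,6] S  >  k=4

[0,6] S   >
  [0,4] S/(PP\S)   <
    [0,3] PP   >
      [0,2] PP/(PP\NP)   <
        [0,1] "some" : N
        [1,2] "cat" : (PP/(PP\NP))\N
      [2,3] "built" : PP\NP
    [3,4] "dog" : (S/(PP\S))\PP
  [4,6] PP\S   <
    [4,5] "on" : S\N
    [5,6] "sent" : (PP\S)\(S\N)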